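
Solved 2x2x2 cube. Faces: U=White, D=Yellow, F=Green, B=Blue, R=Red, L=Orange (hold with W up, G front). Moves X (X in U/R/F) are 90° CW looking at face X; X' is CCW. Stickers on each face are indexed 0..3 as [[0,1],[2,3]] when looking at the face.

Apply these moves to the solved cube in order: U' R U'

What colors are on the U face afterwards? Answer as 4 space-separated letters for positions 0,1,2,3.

After move 1 (U'): U=WWWW F=OOGG R=GGRR B=RRBB L=BBOO
After move 2 (R): R=RGRG U=WOWG F=OYGY D=YBYR B=WRWB
After move 3 (U'): U=OGWW F=BBGY R=OYRG B=RGWB L=WROO
Query: U face = OGWW

Answer: O G W W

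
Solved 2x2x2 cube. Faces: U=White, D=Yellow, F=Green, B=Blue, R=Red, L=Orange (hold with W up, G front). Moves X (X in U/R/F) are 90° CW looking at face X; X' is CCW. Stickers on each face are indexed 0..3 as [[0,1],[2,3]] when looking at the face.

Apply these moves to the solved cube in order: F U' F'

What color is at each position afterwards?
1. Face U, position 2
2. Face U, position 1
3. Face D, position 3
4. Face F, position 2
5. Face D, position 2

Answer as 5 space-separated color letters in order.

After move 1 (F): F=GGGG U=WWOO R=WRWR D=RRYY L=OYOY
After move 2 (U'): U=WOWO F=OYGG R=GGWR B=WRBB L=BBOY
After move 3 (F'): F=YGOG U=WOGW R=RGRR D=BYYY L=BOOW
Query 1: U[2] = G
Query 2: U[1] = O
Query 3: D[3] = Y
Query 4: F[2] = O
Query 5: D[2] = Y

Answer: G O Y O Y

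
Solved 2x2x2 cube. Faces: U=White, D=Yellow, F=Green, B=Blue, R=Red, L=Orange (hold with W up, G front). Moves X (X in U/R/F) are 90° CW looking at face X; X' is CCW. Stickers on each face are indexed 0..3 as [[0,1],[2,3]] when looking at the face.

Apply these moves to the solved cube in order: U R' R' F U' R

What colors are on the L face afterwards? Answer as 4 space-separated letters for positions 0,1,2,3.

Answer: G O O W

Derivation:
After move 1 (U): U=WWWW F=RRGG R=BBRR B=OOBB L=GGOO
After move 2 (R'): R=BRBR U=WBWO F=RWGW D=YRYG B=YOYB
After move 3 (R'): R=RRBB U=WYWY F=RBGO D=YWYW B=GORB
After move 4 (F): F=GROB U=WYOG R=WRYB D=BRYW L=GYOW
After move 5 (U'): U=YGWO F=GYOB R=GRYB B=WRRB L=GOOW
After move 6 (R): R=YGBR U=YYWB F=GROW D=BRYW B=ORGB
Query: L face = GOOW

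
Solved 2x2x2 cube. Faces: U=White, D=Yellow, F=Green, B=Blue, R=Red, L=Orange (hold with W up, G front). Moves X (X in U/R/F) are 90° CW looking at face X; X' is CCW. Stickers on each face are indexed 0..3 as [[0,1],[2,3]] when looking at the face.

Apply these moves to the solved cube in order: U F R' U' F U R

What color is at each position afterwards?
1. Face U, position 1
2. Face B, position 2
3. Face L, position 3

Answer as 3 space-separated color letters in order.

After move 1 (U): U=WWWW F=RRGG R=BBRR B=OOBB L=GGOO
After move 2 (F): F=GRGR U=WWOG R=WBWR D=RBYY L=GYOY
After move 3 (R'): R=BRWW U=WBOO F=GWGG D=RRYR B=YOBB
After move 4 (U'): U=BOWO F=GYGG R=GWWW B=BRBB L=YOOY
After move 5 (F): F=GGGY U=BOYO R=WWOW D=WGYR L=YROR
After move 6 (U): U=YBOO F=WWGY R=BROW B=YRBB L=GGOR
After move 7 (R): R=OBWR U=YWOY F=WGGR D=WBYY B=ORBB
Query 1: U[1] = W
Query 2: B[2] = B
Query 3: L[3] = R

Answer: W B R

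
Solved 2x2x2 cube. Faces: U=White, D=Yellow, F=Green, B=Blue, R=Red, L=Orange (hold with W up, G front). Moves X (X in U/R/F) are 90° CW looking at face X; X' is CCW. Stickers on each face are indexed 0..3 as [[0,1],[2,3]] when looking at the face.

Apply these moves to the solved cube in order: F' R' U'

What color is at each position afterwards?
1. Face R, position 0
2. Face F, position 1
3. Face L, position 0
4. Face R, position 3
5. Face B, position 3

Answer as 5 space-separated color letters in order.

Answer: G W Y Y B

Derivation:
After move 1 (F'): F=GGGG U=WWRR R=YRYR D=OOYY L=OWOW
After move 2 (R'): R=RRYY U=WBRB F=GWGR D=OGYG B=YBOB
After move 3 (U'): U=BBWR F=OWGR R=GWYY B=RROB L=YBOW
Query 1: R[0] = G
Query 2: F[1] = W
Query 3: L[0] = Y
Query 4: R[3] = Y
Query 5: B[3] = B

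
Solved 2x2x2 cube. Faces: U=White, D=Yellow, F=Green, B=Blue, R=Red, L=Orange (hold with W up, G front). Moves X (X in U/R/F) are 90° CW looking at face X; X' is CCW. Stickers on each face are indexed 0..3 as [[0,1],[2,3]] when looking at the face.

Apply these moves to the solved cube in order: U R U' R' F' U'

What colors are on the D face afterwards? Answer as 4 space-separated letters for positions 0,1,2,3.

Answer: O O Y Y

Derivation:
After move 1 (U): U=WWWW F=RRGG R=BBRR B=OOBB L=GGOO
After move 2 (R): R=RBRB U=WRWG F=RYGY D=YBYO B=WOWB
After move 3 (U'): U=RGWW F=GGGY R=RYRB B=RBWB L=WOOO
After move 4 (R'): R=YBRR U=RWWR F=GGGW D=YGYY B=OBBB
After move 5 (F'): F=GWGG U=RWYR R=GBYR D=OOYY L=WROW
After move 6 (U'): U=WRRY F=WRGG R=GWYR B=GBBB L=OBOW
Query: D face = OOYY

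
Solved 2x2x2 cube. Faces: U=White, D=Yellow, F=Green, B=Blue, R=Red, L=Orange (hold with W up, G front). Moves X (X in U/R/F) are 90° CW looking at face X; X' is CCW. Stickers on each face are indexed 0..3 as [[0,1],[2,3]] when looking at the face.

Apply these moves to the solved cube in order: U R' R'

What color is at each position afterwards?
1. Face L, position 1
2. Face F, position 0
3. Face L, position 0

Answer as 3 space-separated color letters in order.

Answer: G R G

Derivation:
After move 1 (U): U=WWWW F=RRGG R=BBRR B=OOBB L=GGOO
After move 2 (R'): R=BRBR U=WBWO F=RWGW D=YRYG B=YOYB
After move 3 (R'): R=RRBB U=WYWY F=RBGO D=YWYW B=GORB
Query 1: L[1] = G
Query 2: F[0] = R
Query 3: L[0] = G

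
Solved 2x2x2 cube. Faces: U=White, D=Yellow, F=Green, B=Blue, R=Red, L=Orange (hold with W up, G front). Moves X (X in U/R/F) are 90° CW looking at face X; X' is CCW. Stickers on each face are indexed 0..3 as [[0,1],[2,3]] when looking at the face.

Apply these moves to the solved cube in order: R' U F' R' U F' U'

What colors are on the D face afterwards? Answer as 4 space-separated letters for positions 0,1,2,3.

After move 1 (R'): R=RRRR U=WBWB F=GWGW D=YGYG B=YBYB
After move 2 (U): U=WWBB F=RRGW R=YBRR B=OOYB L=GWOO
After move 3 (F'): F=RWRG U=WWYR R=GBYR D=WOYG L=GBOB
After move 4 (R'): R=BRGY U=WYYO F=RWRR D=WWYG B=GOOB
After move 5 (U): U=YWOY F=BRRR R=GOGY B=GBOB L=RWOB
After move 6 (F'): F=RRBR U=YWGG R=WOWY D=WBYG L=RYOO
After move 7 (U'): U=WGYG F=RYBR R=RRWY B=WOOB L=GBOO
Query: D face = WBYG

Answer: W B Y G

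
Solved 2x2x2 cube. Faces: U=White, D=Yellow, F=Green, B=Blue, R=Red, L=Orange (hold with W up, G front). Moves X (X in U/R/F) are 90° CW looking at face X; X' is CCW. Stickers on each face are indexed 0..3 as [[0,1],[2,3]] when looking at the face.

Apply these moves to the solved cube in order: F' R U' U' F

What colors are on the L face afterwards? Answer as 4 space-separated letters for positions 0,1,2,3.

After move 1 (F'): F=GGGG U=WWRR R=YRYR D=OOYY L=OWOW
After move 2 (R): R=YYRR U=WGRG F=GOGY D=OBYB B=RBWB
After move 3 (U'): U=GGWR F=OWGY R=GORR B=YYWB L=RBOW
After move 4 (U'): U=GRGW F=RBGY R=OWRR B=GOWB L=YYOW
After move 5 (F): F=GRYB U=GRWY R=GWWR D=ROYB L=YOOB
Query: L face = YOOB

Answer: Y O O B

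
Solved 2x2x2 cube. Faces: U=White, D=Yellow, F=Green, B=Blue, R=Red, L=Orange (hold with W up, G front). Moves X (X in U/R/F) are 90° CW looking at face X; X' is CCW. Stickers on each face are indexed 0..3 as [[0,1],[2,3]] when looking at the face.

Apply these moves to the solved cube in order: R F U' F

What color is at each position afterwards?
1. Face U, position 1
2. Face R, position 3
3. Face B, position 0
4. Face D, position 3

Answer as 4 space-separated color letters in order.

After move 1 (R): R=RRRR U=WGWG F=GYGY D=YBYB B=WBWB
After move 2 (F): F=GGYY U=WGOO R=WRGR D=RRYB L=OYOB
After move 3 (U'): U=GOWO F=OYYY R=GGGR B=WRWB L=WBOB
After move 4 (F): F=YOYY U=GOBB R=WGOR D=GGYB L=WROR
Query 1: U[1] = O
Query 2: R[3] = R
Query 3: B[0] = W
Query 4: D[3] = B

Answer: O R W B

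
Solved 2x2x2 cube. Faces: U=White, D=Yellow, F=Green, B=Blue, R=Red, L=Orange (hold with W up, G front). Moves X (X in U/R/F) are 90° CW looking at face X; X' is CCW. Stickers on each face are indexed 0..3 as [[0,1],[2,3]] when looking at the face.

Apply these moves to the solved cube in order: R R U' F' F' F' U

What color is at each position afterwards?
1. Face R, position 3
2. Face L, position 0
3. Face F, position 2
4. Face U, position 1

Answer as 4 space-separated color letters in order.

Answer: R G B Y

Derivation:
After move 1 (R): R=RRRR U=WGWG F=GYGY D=YBYB B=WBWB
After move 2 (R): R=RRRR U=WYWY F=GBGB D=YWYW B=GBGB
After move 3 (U'): U=YYWW F=OOGB R=GBRR B=RRGB L=GBOO
After move 4 (F'): F=OBOG U=YYGR R=WBYR D=BOYW L=GWOW
After move 5 (F'): F=BGOO U=YYWY R=OBBR D=WWYW L=GROG
After move 6 (F'): F=GOBO U=YYOB R=WBWR D=RGYW L=GYOW
After move 7 (U): U=OYBY F=WBBO R=RRWR B=GYGB L=GOOW
Query 1: R[3] = R
Query 2: L[0] = G
Query 3: F[2] = B
Query 4: U[1] = Y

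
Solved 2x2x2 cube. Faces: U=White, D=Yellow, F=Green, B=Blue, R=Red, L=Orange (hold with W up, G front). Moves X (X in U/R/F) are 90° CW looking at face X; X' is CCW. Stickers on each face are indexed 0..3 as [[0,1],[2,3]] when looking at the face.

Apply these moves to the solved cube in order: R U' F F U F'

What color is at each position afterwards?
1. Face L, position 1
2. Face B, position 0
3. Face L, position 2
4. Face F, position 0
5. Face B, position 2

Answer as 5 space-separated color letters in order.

Answer: G W O Y W

Derivation:
After move 1 (R): R=RRRR U=WGWG F=GYGY D=YBYB B=WBWB
After move 2 (U'): U=GGWW F=OOGY R=GYRR B=RRWB L=WBOO
After move 3 (F): F=GOYO U=GGOB R=WYWR D=RGYB L=WYOB
After move 4 (F): F=YGOO U=GGBY R=OYBR D=WWYB L=WROG
After move 5 (U): U=BGYG F=OYOO R=RRBR B=WRWB L=YGOG
After move 6 (F'): F=YOOO U=BGRB R=WRWR D=GGYB L=YGOY
Query 1: L[1] = G
Query 2: B[0] = W
Query 3: L[2] = O
Query 4: F[0] = Y
Query 5: B[2] = W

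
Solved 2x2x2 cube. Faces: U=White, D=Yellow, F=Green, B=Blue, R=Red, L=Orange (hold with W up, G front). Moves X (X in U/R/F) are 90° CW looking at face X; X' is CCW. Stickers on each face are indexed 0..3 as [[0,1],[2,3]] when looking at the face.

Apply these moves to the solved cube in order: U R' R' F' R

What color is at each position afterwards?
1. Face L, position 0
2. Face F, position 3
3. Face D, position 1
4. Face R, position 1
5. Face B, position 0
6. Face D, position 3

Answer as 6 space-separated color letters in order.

After move 1 (U): U=WWWW F=RRGG R=BBRR B=OOBB L=GGOO
After move 2 (R'): R=BRBR U=WBWO F=RWGW D=YRYG B=YOYB
After move 3 (R'): R=RRBB U=WYWY F=RBGO D=YWYW B=GORB
After move 4 (F'): F=BORG U=WYRB R=WRYB D=GOYW L=GYOW
After move 5 (R): R=YWBR U=WORG F=BORW D=GRYG B=BOYB
Query 1: L[0] = G
Query 2: F[3] = W
Query 3: D[1] = R
Query 4: R[1] = W
Query 5: B[0] = B
Query 6: D[3] = G

Answer: G W R W B G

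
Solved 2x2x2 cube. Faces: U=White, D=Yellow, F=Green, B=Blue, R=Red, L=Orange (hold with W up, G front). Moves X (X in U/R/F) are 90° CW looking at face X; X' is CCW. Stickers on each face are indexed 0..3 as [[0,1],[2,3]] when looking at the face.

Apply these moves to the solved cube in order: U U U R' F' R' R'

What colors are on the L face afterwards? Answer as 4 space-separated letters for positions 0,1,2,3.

Answer: B R O W

Derivation:
After move 1 (U): U=WWWW F=RRGG R=BBRR B=OOBB L=GGOO
After move 2 (U): U=WWWW F=BBGG R=OORR B=GGBB L=RROO
After move 3 (U): U=WWWW F=OOGG R=GGRR B=RRBB L=BBOO
After move 4 (R'): R=GRGR U=WBWR F=OWGW D=YOYG B=YRYB
After move 5 (F'): F=WWOG U=WBGG R=ORYR D=BOYG L=BROW
After move 6 (R'): R=RROY U=WYGY F=WBOG D=BWYG B=GROB
After move 7 (R'): R=RYRO U=WOGG F=WYOY D=BBYG B=GRWB
Query: L face = BROW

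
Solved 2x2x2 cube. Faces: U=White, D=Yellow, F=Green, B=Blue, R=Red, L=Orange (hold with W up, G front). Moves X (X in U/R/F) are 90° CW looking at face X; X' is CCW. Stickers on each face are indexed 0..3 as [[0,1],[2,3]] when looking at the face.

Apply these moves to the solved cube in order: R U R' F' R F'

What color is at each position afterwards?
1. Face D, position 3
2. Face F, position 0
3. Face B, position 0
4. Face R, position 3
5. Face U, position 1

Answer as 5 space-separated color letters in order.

Answer: B O W R G

Derivation:
After move 1 (R): R=RRRR U=WGWG F=GYGY D=YBYB B=WBWB
After move 2 (U): U=WWGG F=RRGY R=WBRR B=OOWB L=GYOO
After move 3 (R'): R=BRWR U=WWGO F=RWGG D=YRYY B=BOBB
After move 4 (F'): F=WGRG U=WWBW R=RRYR D=YOYY L=GOOG
After move 5 (R): R=YRRR U=WGBG F=WORY D=YBYB B=WOWB
After move 6 (F'): F=OYWR U=WGYR R=BRYR D=OGYB L=GGOB
Query 1: D[3] = B
Query 2: F[0] = O
Query 3: B[0] = W
Query 4: R[3] = R
Query 5: U[1] = G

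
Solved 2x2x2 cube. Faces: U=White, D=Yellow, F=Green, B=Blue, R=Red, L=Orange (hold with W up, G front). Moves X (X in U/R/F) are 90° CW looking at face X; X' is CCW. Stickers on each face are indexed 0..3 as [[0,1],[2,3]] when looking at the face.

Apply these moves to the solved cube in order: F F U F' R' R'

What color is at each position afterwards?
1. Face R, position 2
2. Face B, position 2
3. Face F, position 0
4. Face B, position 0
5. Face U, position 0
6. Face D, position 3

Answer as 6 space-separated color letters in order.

After move 1 (F): F=GGGG U=WWOO R=WRWR D=RRYY L=OYOY
After move 2 (F): F=GGGG U=WWYY R=OROR D=WWYY L=OROR
After move 3 (U): U=YWYW F=ORGG R=BBOR B=ORBB L=GGOR
After move 4 (F'): F=RGOG U=YWBO R=WBWR D=GRYY L=GWOY
After move 5 (R'): R=BRWW U=YBBO F=RWOO D=GGYG B=YRRB
After move 6 (R'): R=RWBW U=YRBY F=RBOO D=GWYO B=GRGB
Query 1: R[2] = B
Query 2: B[2] = G
Query 3: F[0] = R
Query 4: B[0] = G
Query 5: U[0] = Y
Query 6: D[3] = O

Answer: B G R G Y O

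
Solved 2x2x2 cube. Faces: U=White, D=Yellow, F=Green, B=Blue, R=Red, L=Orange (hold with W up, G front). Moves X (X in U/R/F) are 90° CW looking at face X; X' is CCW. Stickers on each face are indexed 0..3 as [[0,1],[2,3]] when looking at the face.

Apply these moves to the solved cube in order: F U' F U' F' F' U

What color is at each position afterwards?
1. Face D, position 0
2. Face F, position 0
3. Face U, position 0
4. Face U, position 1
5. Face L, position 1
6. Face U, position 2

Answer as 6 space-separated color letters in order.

Answer: Y R G O G W

Derivation:
After move 1 (F): F=GGGG U=WWOO R=WRWR D=RRYY L=OYOY
After move 2 (U'): U=WOWO F=OYGG R=GGWR B=WRBB L=BBOY
After move 3 (F): F=GOGY U=WOYB R=WGOR D=WGYY L=BROR
After move 4 (U'): U=OBWY F=BRGY R=GOOR B=WGBB L=WROR
After move 5 (F'): F=RYBG U=OBGO R=GOWR D=RRYY L=WYOW
After move 6 (F'): F=YGRB U=OBGW R=RORR D=YWYY L=WOOG
After move 7 (U): U=GOWB F=RORB R=WGRR B=WOBB L=YGOG
Query 1: D[0] = Y
Query 2: F[0] = R
Query 3: U[0] = G
Query 4: U[1] = O
Query 5: L[1] = G
Query 6: U[2] = W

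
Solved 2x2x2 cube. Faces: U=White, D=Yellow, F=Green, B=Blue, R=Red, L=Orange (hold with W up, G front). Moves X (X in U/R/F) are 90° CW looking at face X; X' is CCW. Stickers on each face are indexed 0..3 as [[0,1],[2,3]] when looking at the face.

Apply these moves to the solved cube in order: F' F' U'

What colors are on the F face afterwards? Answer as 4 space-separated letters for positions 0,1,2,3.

Answer: O R G G

Derivation:
After move 1 (F'): F=GGGG U=WWRR R=YRYR D=OOYY L=OWOW
After move 2 (F'): F=GGGG U=WWYY R=OROR D=WWYY L=OROR
After move 3 (U'): U=WYWY F=ORGG R=GGOR B=ORBB L=BBOR
Query: F face = ORGG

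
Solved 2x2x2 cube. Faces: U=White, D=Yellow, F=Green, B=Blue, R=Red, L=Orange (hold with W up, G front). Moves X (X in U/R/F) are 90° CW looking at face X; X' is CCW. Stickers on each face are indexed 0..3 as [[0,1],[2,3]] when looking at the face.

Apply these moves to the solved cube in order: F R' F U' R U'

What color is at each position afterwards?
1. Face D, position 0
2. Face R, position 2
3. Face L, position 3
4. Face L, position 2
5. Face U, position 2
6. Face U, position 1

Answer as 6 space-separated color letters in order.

Answer: W W G O B W

Derivation:
After move 1 (F): F=GGGG U=WWOO R=WRWR D=RRYY L=OYOY
After move 2 (R'): R=RRWW U=WBOB F=GWGO D=RGYG B=YBRB
After move 3 (F): F=GGOW U=WBYY R=ORBW D=WRYG L=OROG
After move 4 (U'): U=BYWY F=OROW R=GGBW B=ORRB L=YBOG
After move 5 (R): R=BGWG U=BRWW F=OROG D=WRYO B=YRYB
After move 6 (U'): U=RWBW F=YBOG R=ORWG B=BGYB L=YROG
Query 1: D[0] = W
Query 2: R[2] = W
Query 3: L[3] = G
Query 4: L[2] = O
Query 5: U[2] = B
Query 6: U[1] = W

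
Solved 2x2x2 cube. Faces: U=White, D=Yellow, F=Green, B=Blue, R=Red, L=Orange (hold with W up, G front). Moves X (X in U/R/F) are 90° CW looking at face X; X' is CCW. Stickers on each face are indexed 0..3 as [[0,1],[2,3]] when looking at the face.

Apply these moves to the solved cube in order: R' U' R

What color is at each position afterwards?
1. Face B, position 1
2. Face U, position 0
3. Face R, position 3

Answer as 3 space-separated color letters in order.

Answer: R B W

Derivation:
After move 1 (R'): R=RRRR U=WBWB F=GWGW D=YGYG B=YBYB
After move 2 (U'): U=BBWW F=OOGW R=GWRR B=RRYB L=YBOO
After move 3 (R): R=RGRW U=BOWW F=OGGG D=YYYR B=WRBB
Query 1: B[1] = R
Query 2: U[0] = B
Query 3: R[3] = W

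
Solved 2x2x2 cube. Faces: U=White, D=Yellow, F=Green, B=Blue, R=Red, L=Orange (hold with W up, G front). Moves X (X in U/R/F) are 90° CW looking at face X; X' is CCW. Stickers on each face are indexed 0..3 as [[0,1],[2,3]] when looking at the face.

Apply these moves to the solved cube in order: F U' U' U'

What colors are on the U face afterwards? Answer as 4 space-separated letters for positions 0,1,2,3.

Answer: O W O W

Derivation:
After move 1 (F): F=GGGG U=WWOO R=WRWR D=RRYY L=OYOY
After move 2 (U'): U=WOWO F=OYGG R=GGWR B=WRBB L=BBOY
After move 3 (U'): U=OOWW F=BBGG R=OYWR B=GGBB L=WROY
After move 4 (U'): U=OWOW F=WRGG R=BBWR B=OYBB L=GGOY
Query: U face = OWOW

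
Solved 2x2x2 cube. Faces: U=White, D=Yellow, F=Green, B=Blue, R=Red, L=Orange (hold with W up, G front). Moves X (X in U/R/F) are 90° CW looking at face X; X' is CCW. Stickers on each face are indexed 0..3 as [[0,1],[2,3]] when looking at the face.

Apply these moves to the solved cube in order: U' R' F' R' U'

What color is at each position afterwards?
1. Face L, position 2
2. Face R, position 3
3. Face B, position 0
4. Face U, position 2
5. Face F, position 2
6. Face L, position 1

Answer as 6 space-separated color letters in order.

After move 1 (U'): U=WWWW F=OOGG R=GGRR B=RRBB L=BBOO
After move 2 (R'): R=GRGR U=WBWR F=OWGW D=YOYG B=YRYB
After move 3 (F'): F=WWOG U=WBGG R=ORYR D=BOYG L=BROW
After move 4 (R'): R=RROY U=WYGY F=WBOG D=BWYG B=GROB
After move 5 (U'): U=YYWG F=BROG R=WBOY B=RROB L=GROW
Query 1: L[2] = O
Query 2: R[3] = Y
Query 3: B[0] = R
Query 4: U[2] = W
Query 5: F[2] = O
Query 6: L[1] = R

Answer: O Y R W O R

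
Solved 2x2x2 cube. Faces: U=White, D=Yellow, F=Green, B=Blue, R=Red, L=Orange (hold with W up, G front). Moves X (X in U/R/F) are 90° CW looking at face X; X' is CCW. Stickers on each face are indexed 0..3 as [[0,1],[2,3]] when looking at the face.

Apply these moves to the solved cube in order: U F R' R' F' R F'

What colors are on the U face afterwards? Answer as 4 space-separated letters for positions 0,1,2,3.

Answer: W O R W

Derivation:
After move 1 (U): U=WWWW F=RRGG R=BBRR B=OOBB L=GGOO
After move 2 (F): F=GRGR U=WWOG R=WBWR D=RBYY L=GYOY
After move 3 (R'): R=BRWW U=WBOO F=GWGG D=RRYR B=YOBB
After move 4 (R'): R=RWBW U=WBOY F=GBGO D=RWYG B=RORB
After move 5 (F'): F=BOGG U=WBRB R=WWRW D=YYYG L=GYOO
After move 6 (R): R=RWWW U=WORG F=BYGG D=YRYR B=BOBB
After move 7 (F'): F=YGBG U=WORW R=RWYW D=YOYR L=GGOR
Query: U face = WORW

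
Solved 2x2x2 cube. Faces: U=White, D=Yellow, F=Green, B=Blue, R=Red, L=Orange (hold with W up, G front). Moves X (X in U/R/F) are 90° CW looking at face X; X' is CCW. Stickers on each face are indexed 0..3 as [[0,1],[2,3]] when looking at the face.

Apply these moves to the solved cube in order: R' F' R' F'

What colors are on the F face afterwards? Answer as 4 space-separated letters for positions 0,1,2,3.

After move 1 (R'): R=RRRR U=WBWB F=GWGW D=YGYG B=YBYB
After move 2 (F'): F=WWGG U=WBRR R=GRYR D=OOYG L=OBOW
After move 3 (R'): R=RRGY U=WYRY F=WBGR D=OWYG B=GBOB
After move 4 (F'): F=BRWG U=WYRG R=WROY D=BWYG L=OYOR
Query: F face = BRWG

Answer: B R W G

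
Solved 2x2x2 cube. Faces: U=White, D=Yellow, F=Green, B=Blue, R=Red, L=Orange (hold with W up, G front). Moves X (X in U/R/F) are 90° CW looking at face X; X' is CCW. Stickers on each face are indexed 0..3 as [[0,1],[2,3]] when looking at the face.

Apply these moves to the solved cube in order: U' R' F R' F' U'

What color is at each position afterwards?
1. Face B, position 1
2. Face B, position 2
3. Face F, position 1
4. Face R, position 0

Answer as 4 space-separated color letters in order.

After move 1 (U'): U=WWWW F=OOGG R=GGRR B=RRBB L=BBOO
After move 2 (R'): R=GRGR U=WBWR F=OWGW D=YOYG B=YRYB
After move 3 (F): F=GOWW U=WBOB R=WRRR D=GGYG L=BYOO
After move 4 (R'): R=RRWR U=WYOY F=GBWB D=GOYW B=GRGB
After move 5 (F'): F=BBGW U=WYRW R=ORGR D=YOYW L=BYOO
After move 6 (U'): U=YWWR F=BYGW R=BBGR B=ORGB L=GROO
Query 1: B[1] = R
Query 2: B[2] = G
Query 3: F[1] = Y
Query 4: R[0] = B

Answer: R G Y B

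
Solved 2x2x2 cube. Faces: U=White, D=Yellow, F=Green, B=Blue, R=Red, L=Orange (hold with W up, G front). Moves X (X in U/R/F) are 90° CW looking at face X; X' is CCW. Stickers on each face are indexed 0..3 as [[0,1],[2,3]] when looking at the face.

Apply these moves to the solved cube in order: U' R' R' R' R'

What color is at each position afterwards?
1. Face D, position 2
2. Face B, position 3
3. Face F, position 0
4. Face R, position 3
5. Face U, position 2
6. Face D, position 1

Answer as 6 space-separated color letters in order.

After move 1 (U'): U=WWWW F=OOGG R=GGRR B=RRBB L=BBOO
After move 2 (R'): R=GRGR U=WBWR F=OWGW D=YOYG B=YRYB
After move 3 (R'): R=RRGG U=WYWY F=OBGR D=YWYW B=GROB
After move 4 (R'): R=RGRG U=WOWG F=OYGY D=YBYR B=WRWB
After move 5 (R'): R=GGRR U=WWWW F=OOGG D=YYYY B=RRBB
Query 1: D[2] = Y
Query 2: B[3] = B
Query 3: F[0] = O
Query 4: R[3] = R
Query 5: U[2] = W
Query 6: D[1] = Y

Answer: Y B O R W Y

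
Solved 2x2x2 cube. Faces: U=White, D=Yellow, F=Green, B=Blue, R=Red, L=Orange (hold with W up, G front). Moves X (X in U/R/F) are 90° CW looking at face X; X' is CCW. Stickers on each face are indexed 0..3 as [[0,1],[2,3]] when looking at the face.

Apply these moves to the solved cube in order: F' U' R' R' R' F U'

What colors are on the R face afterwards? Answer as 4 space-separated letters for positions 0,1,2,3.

Answer: G O G G

Derivation:
After move 1 (F'): F=GGGG U=WWRR R=YRYR D=OOYY L=OWOW
After move 2 (U'): U=WRWR F=OWGG R=GGYR B=YRBB L=BBOW
After move 3 (R'): R=GRGY U=WBWY F=ORGR D=OWYG B=YROB
After move 4 (R'): R=RYGG U=WOWY F=OBGY D=ORYR B=GRWB
After move 5 (R'): R=YGRG U=WWWG F=OOGY D=OBYY B=RRRB
After move 6 (F): F=GOYO U=WWWB R=WGGG D=RYYY L=BOOB
After move 7 (U'): U=WBWW F=BOYO R=GOGG B=WGRB L=RROB
Query: R face = GOGG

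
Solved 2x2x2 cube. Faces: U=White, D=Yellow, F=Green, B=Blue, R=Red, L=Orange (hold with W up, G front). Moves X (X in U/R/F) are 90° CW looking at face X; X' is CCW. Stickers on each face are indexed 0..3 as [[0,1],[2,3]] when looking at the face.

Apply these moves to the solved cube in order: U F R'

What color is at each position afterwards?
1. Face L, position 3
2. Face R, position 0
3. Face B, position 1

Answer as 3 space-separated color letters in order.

After move 1 (U): U=WWWW F=RRGG R=BBRR B=OOBB L=GGOO
After move 2 (F): F=GRGR U=WWOG R=WBWR D=RBYY L=GYOY
After move 3 (R'): R=BRWW U=WBOO F=GWGG D=RRYR B=YOBB
Query 1: L[3] = Y
Query 2: R[0] = B
Query 3: B[1] = O

Answer: Y B O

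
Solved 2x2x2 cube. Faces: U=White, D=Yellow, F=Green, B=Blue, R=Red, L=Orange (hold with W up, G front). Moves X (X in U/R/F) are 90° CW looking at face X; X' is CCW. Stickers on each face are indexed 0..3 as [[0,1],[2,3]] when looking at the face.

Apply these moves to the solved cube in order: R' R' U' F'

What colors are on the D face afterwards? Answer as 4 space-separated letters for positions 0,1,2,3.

After move 1 (R'): R=RRRR U=WBWB F=GWGW D=YGYG B=YBYB
After move 2 (R'): R=RRRR U=WYWY F=GBGB D=YWYW B=GBGB
After move 3 (U'): U=YYWW F=OOGB R=GBRR B=RRGB L=GBOO
After move 4 (F'): F=OBOG U=YYGR R=WBYR D=BOYW L=GWOW
Query: D face = BOYW

Answer: B O Y W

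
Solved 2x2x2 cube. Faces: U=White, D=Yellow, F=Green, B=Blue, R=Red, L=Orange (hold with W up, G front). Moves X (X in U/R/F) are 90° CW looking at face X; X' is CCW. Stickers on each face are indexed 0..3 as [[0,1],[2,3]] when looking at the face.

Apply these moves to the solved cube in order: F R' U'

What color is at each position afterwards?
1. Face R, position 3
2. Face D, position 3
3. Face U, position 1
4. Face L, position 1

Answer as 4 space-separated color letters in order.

After move 1 (F): F=GGGG U=WWOO R=WRWR D=RRYY L=OYOY
After move 2 (R'): R=RRWW U=WBOB F=GWGO D=RGYG B=YBRB
After move 3 (U'): U=BBWO F=OYGO R=GWWW B=RRRB L=YBOY
Query 1: R[3] = W
Query 2: D[3] = G
Query 3: U[1] = B
Query 4: L[1] = B

Answer: W G B B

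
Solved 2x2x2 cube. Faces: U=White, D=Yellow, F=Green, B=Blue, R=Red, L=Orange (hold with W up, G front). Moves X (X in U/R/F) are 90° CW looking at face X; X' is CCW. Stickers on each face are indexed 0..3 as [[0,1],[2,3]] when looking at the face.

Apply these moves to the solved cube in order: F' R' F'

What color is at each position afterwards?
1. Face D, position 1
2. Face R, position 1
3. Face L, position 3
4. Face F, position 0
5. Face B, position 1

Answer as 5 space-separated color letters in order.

Answer: W R R W B

Derivation:
After move 1 (F'): F=GGGG U=WWRR R=YRYR D=OOYY L=OWOW
After move 2 (R'): R=RRYY U=WBRB F=GWGR D=OGYG B=YBOB
After move 3 (F'): F=WRGG U=WBRY R=GROY D=WWYG L=OBOR
Query 1: D[1] = W
Query 2: R[1] = R
Query 3: L[3] = R
Query 4: F[0] = W
Query 5: B[1] = B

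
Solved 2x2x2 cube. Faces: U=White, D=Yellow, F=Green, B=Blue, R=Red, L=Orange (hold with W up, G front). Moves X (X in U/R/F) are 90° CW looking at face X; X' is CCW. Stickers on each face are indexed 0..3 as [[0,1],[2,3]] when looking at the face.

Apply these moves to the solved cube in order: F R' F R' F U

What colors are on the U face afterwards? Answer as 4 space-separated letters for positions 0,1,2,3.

Answer: G W R R

Derivation:
After move 1 (F): F=GGGG U=WWOO R=WRWR D=RRYY L=OYOY
After move 2 (R'): R=RRWW U=WBOB F=GWGO D=RGYG B=YBRB
After move 3 (F): F=GGOW U=WBYY R=ORBW D=WRYG L=OROG
After move 4 (R'): R=RWOB U=WRYY F=GBOY D=WGYW B=GBRB
After move 5 (F): F=OGYB U=WRGR R=YWYB D=ORYW L=OWOG
After move 6 (U): U=GWRR F=YWYB R=GBYB B=OWRB L=OGOG
Query: U face = GWRR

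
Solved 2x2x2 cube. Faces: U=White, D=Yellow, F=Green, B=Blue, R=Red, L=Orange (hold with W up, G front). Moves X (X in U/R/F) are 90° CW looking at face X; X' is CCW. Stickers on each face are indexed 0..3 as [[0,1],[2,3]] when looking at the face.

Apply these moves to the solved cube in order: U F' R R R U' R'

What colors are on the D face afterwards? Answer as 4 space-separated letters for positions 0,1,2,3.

Answer: G W Y R

Derivation:
After move 1 (U): U=WWWW F=RRGG R=BBRR B=OOBB L=GGOO
After move 2 (F'): F=RGRG U=WWBR R=YBYR D=GOYY L=GWOW
After move 3 (R): R=YYRB U=WGBG F=RORY D=GBYO B=ROWB
After move 4 (R): R=RYBY U=WOBY F=RBRO D=GWYR B=GOGB
After move 5 (R): R=BRYY U=WBBO F=RWRR D=GGYG B=YOOB
After move 6 (U'): U=BOWB F=GWRR R=RWYY B=BROB L=YOOW
After move 7 (R'): R=WYRY U=BOWB F=GORB D=GWYR B=GRGB
Query: D face = GWYR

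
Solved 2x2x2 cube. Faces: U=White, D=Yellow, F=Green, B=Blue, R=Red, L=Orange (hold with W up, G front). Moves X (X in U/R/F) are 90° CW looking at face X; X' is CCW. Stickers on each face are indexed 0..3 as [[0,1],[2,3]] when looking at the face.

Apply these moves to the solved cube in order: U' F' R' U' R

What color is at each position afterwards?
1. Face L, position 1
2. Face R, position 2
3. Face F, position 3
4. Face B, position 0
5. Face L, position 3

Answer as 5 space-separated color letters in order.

After move 1 (U'): U=WWWW F=OOGG R=GGRR B=RRBB L=BBOO
After move 2 (F'): F=OGOG U=WWGR R=YGYR D=BOYY L=BWOW
After move 3 (R'): R=GRYY U=WBGR F=OWOR D=BGYG B=YROB
After move 4 (U'): U=BRWG F=BWOR R=OWYY B=GROB L=YROW
After move 5 (R): R=YOYW U=BWWR F=BGOG D=BOYG B=GRRB
Query 1: L[1] = R
Query 2: R[2] = Y
Query 3: F[3] = G
Query 4: B[0] = G
Query 5: L[3] = W

Answer: R Y G G W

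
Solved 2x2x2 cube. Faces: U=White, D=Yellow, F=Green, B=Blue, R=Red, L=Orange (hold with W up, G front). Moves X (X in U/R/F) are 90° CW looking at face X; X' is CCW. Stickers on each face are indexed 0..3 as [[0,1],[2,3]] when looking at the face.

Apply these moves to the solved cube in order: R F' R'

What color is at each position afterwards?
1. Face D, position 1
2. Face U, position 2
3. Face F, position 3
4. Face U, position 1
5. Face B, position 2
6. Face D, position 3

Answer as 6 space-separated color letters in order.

Answer: Y R R W O G

Derivation:
After move 1 (R): R=RRRR U=WGWG F=GYGY D=YBYB B=WBWB
After move 2 (F'): F=YYGG U=WGRR R=BRYR D=OOYB L=OGOW
After move 3 (R'): R=RRBY U=WWRW F=YGGR D=OYYG B=BBOB
Query 1: D[1] = Y
Query 2: U[2] = R
Query 3: F[3] = R
Query 4: U[1] = W
Query 5: B[2] = O
Query 6: D[3] = G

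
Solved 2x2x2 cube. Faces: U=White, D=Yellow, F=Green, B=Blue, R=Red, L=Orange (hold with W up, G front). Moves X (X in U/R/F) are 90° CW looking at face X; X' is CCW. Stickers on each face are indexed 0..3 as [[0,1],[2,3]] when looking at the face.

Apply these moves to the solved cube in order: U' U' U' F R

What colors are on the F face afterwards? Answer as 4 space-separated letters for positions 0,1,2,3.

After move 1 (U'): U=WWWW F=OOGG R=GGRR B=RRBB L=BBOO
After move 2 (U'): U=WWWW F=BBGG R=OORR B=GGBB L=RROO
After move 3 (U'): U=WWWW F=RRGG R=BBRR B=OOBB L=GGOO
After move 4 (F): F=GRGR U=WWOG R=WBWR D=RBYY L=GYOY
After move 5 (R): R=WWRB U=WROR F=GBGY D=RBYO B=GOWB
Query: F face = GBGY

Answer: G B G Y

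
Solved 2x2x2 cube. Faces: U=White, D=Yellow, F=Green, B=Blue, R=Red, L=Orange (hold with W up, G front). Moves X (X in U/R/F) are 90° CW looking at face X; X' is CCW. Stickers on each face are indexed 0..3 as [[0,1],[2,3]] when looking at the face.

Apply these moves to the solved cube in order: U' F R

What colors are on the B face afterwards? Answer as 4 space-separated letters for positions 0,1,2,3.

Answer: B R W B

Derivation:
After move 1 (U'): U=WWWW F=OOGG R=GGRR B=RRBB L=BBOO
After move 2 (F): F=GOGO U=WWOB R=WGWR D=RGYY L=BYOY
After move 3 (R): R=WWRG U=WOOO F=GGGY D=RBYR B=BRWB
Query: B face = BRWB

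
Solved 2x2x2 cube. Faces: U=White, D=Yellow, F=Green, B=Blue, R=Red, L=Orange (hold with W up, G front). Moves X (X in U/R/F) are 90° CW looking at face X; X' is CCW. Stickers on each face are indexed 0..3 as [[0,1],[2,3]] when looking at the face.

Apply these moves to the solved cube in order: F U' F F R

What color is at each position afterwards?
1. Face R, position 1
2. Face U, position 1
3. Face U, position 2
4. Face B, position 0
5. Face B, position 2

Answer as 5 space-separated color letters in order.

Answer: Y G R R O

Derivation:
After move 1 (F): F=GGGG U=WWOO R=WRWR D=RRYY L=OYOY
After move 2 (U'): U=WOWO F=OYGG R=GGWR B=WRBB L=BBOY
After move 3 (F): F=GOGY U=WOYB R=WGOR D=WGYY L=BROR
After move 4 (F): F=GGYO U=WORR R=YGBR D=OWYY L=BWOG
After move 5 (R): R=BYRG U=WGRO F=GWYY D=OBYW B=RROB
Query 1: R[1] = Y
Query 2: U[1] = G
Query 3: U[2] = R
Query 4: B[0] = R
Query 5: B[2] = O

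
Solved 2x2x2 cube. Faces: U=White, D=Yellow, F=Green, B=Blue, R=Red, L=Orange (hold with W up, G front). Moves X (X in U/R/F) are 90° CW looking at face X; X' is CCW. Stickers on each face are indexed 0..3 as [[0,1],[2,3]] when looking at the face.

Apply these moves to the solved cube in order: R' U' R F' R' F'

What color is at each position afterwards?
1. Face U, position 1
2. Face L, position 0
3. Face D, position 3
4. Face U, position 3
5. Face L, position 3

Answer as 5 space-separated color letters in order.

Answer: B Y G Y R

Derivation:
After move 1 (R'): R=RRRR U=WBWB F=GWGW D=YGYG B=YBYB
After move 2 (U'): U=BBWW F=OOGW R=GWRR B=RRYB L=YBOO
After move 3 (R): R=RGRW U=BOWW F=OGGG D=YYYR B=WRBB
After move 4 (F'): F=GGOG U=BORR R=YGYW D=BOYR L=YWOW
After move 5 (R'): R=GWYY U=BBRW F=GOOR D=BGYG B=RROB
After move 6 (F'): F=ORGO U=BBGY R=GWBY D=WWYG L=YWOR
Query 1: U[1] = B
Query 2: L[0] = Y
Query 3: D[3] = G
Query 4: U[3] = Y
Query 5: L[3] = R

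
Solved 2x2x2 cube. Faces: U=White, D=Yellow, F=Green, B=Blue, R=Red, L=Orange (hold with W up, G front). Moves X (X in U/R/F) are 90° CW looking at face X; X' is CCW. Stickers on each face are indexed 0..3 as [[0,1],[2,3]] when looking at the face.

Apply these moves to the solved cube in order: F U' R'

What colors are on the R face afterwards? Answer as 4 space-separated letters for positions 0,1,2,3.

Answer: G R G W

Derivation:
After move 1 (F): F=GGGG U=WWOO R=WRWR D=RRYY L=OYOY
After move 2 (U'): U=WOWO F=OYGG R=GGWR B=WRBB L=BBOY
After move 3 (R'): R=GRGW U=WBWW F=OOGO D=RYYG B=YRRB
Query: R face = GRGW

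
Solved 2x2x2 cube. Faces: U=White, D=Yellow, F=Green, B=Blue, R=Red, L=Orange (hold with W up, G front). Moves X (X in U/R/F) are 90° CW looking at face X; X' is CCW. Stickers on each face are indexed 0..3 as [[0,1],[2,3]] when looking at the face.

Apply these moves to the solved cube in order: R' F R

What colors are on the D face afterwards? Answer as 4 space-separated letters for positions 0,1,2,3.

After move 1 (R'): R=RRRR U=WBWB F=GWGW D=YGYG B=YBYB
After move 2 (F): F=GGWW U=WBOO R=WRBR D=RRYG L=OYOG
After move 3 (R): R=BWRR U=WGOW F=GRWG D=RYYY B=OBBB
Query: D face = RYYY

Answer: R Y Y Y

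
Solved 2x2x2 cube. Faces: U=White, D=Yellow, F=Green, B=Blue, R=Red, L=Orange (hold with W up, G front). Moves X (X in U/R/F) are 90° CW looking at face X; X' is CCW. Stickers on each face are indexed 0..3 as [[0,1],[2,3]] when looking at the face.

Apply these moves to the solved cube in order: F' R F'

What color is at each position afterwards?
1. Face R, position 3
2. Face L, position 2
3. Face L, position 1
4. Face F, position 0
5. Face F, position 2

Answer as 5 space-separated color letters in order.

Answer: R O G O G

Derivation:
After move 1 (F'): F=GGGG U=WWRR R=YRYR D=OOYY L=OWOW
After move 2 (R): R=YYRR U=WGRG F=GOGY D=OBYB B=RBWB
After move 3 (F'): F=OYGG U=WGYR R=BYOR D=WWYB L=OGOR
Query 1: R[3] = R
Query 2: L[2] = O
Query 3: L[1] = G
Query 4: F[0] = O
Query 5: F[2] = G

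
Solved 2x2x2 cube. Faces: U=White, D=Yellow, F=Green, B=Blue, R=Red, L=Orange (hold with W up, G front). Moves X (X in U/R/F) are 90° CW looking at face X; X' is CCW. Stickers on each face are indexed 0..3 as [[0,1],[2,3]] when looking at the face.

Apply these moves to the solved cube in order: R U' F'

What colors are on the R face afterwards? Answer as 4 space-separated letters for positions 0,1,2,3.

After move 1 (R): R=RRRR U=WGWG F=GYGY D=YBYB B=WBWB
After move 2 (U'): U=GGWW F=OOGY R=GYRR B=RRWB L=WBOO
After move 3 (F'): F=OYOG U=GGGR R=BYYR D=BOYB L=WWOW
Query: R face = BYYR

Answer: B Y Y R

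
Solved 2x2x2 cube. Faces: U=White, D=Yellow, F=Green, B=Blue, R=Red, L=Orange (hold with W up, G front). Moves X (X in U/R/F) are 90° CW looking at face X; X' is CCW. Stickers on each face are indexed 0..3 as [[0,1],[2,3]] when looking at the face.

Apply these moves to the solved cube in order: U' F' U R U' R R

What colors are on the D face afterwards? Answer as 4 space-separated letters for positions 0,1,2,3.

After move 1 (U'): U=WWWW F=OOGG R=GGRR B=RRBB L=BBOO
After move 2 (F'): F=OGOG U=WWGR R=YGYR D=BOYY L=BWOW
After move 3 (U): U=GWRW F=YGOG R=RRYR B=BWBB L=OGOW
After move 4 (R): R=YRRR U=GGRG F=YOOY D=BBYB B=WWWB
After move 5 (U'): U=GGGR F=OGOY R=YORR B=YRWB L=WWOW
After move 6 (R): R=RYRO U=GGGY F=OBOB D=BWYY B=RRGB
After move 7 (R): R=RROY U=GBGB F=OWOY D=BGYR B=YRGB
Query: D face = BGYR

Answer: B G Y R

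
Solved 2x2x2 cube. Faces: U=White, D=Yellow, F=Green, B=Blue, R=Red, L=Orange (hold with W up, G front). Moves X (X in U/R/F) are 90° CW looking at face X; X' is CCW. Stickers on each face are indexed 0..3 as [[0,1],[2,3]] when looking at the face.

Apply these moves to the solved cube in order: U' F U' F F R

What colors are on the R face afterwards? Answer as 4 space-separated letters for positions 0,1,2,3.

Answer: R Y R O

Derivation:
After move 1 (U'): U=WWWW F=OOGG R=GGRR B=RRBB L=BBOO
After move 2 (F): F=GOGO U=WWOB R=WGWR D=RGYY L=BYOY
After move 3 (U'): U=WBWO F=BYGO R=GOWR B=WGBB L=RROY
After move 4 (F): F=GBOY U=WBYR R=WOOR D=WGYY L=RROG
After move 5 (F): F=OGYB U=WBGR R=YORR D=OWYY L=RWOG
After move 6 (R): R=RYRO U=WGGB F=OWYY D=OBYW B=RGBB
Query: R face = RYRO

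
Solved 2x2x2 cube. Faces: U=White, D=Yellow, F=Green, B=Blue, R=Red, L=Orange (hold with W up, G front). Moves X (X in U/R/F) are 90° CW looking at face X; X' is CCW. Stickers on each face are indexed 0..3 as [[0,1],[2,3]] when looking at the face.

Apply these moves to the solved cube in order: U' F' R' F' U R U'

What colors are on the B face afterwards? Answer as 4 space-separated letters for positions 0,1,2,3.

Answer: B Y W B

Derivation:
After move 1 (U'): U=WWWW F=OOGG R=GGRR B=RRBB L=BBOO
After move 2 (F'): F=OGOG U=WWGR R=YGYR D=BOYY L=BWOW
After move 3 (R'): R=GRYY U=WBGR F=OWOR D=BGYG B=YROB
After move 4 (F'): F=WROO U=WBGY R=GRBY D=WWYG L=BROG
After move 5 (U): U=GWYB F=GROO R=YRBY B=BROB L=WROG
After move 6 (R): R=BYYR U=GRYO F=GWOG D=WOYB B=BRWB
After move 7 (U'): U=ROGY F=WROG R=GWYR B=BYWB L=BROG
Query: B face = BYWB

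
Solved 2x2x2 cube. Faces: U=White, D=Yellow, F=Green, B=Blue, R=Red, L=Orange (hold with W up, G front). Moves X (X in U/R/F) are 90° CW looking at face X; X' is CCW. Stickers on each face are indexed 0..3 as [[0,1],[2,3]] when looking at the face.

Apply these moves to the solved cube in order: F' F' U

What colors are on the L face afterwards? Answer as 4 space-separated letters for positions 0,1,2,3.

Answer: G G O R

Derivation:
After move 1 (F'): F=GGGG U=WWRR R=YRYR D=OOYY L=OWOW
After move 2 (F'): F=GGGG U=WWYY R=OROR D=WWYY L=OROR
After move 3 (U): U=YWYW F=ORGG R=BBOR B=ORBB L=GGOR
Query: L face = GGOR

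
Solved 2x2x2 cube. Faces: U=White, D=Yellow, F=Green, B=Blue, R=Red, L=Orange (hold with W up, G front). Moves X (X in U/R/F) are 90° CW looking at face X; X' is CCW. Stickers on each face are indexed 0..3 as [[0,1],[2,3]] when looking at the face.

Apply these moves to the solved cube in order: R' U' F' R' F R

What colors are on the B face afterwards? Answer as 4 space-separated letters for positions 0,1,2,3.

Answer: W R Y B

Derivation:
After move 1 (R'): R=RRRR U=WBWB F=GWGW D=YGYG B=YBYB
After move 2 (U'): U=BBWW F=OOGW R=GWRR B=RRYB L=YBOO
After move 3 (F'): F=OWOG U=BBGR R=GWYR D=BOYG L=YWOW
After move 4 (R'): R=WRGY U=BYGR F=OBOR D=BWYG B=GROB
After move 5 (F): F=OORB U=BYWW R=GRRY D=GWYG L=YBOW
After move 6 (R): R=RGYR U=BOWB F=OWRG D=GOYG B=WRYB
Query: B face = WRYB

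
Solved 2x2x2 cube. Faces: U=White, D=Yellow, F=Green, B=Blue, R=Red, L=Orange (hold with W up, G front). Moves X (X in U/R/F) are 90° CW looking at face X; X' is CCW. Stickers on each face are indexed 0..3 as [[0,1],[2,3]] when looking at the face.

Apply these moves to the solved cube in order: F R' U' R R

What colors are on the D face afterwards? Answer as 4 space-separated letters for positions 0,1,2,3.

After move 1 (F): F=GGGG U=WWOO R=WRWR D=RRYY L=OYOY
After move 2 (R'): R=RRWW U=WBOB F=GWGO D=RGYG B=YBRB
After move 3 (U'): U=BBWO F=OYGO R=GWWW B=RRRB L=YBOY
After move 4 (R): R=WGWW U=BYWO F=OGGG D=RRYR B=ORBB
After move 5 (R): R=WWWG U=BGWG F=ORGR D=RBYO B=ORYB
Query: D face = RBYO

Answer: R B Y O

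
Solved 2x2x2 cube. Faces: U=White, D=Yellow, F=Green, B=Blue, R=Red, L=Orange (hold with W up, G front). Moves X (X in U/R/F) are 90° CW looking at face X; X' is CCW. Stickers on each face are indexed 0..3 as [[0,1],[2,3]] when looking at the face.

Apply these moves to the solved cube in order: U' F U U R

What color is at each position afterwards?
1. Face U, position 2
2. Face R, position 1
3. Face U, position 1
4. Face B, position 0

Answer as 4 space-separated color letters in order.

Answer: W B R W

Derivation:
After move 1 (U'): U=WWWW F=OOGG R=GGRR B=RRBB L=BBOO
After move 2 (F): F=GOGO U=WWOB R=WGWR D=RGYY L=BYOY
After move 3 (U): U=OWBW F=WGGO R=RRWR B=BYBB L=GOOY
After move 4 (U): U=BOWW F=RRGO R=BYWR B=GOBB L=WGOY
After move 5 (R): R=WBRY U=BRWO F=RGGY D=RBYG B=WOOB
Query 1: U[2] = W
Query 2: R[1] = B
Query 3: U[1] = R
Query 4: B[0] = W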